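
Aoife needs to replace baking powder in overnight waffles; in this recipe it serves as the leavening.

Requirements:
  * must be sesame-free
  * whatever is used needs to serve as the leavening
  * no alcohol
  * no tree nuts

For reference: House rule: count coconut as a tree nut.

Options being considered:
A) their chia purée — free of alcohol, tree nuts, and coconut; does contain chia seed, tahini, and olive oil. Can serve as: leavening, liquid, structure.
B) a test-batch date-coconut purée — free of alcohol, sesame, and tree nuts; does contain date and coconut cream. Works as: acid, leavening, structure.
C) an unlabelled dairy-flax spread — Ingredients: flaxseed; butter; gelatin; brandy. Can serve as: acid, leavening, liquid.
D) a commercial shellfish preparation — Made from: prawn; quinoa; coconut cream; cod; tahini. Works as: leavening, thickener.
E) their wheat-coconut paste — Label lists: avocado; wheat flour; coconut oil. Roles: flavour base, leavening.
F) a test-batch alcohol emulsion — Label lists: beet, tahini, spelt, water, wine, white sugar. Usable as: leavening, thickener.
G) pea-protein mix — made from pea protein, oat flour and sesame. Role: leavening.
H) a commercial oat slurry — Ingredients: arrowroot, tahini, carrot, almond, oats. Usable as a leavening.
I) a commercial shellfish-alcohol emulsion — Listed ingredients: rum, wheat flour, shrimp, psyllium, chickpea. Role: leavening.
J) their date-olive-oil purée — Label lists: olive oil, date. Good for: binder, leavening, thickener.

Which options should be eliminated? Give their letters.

A, B, C, D, E, F, G, H, I

A: has tahini, so not sesame-free — out
B: has coconut cream, so not tree-nut-free — reject
C: has brandy, so not alcohol-free — out
D: has tahini, so not sesame-free; has coconut cream, so not tree-nut-free — reject
E: has coconut oil, so not tree-nut-free — no
F: has tahini, so not sesame-free; has wine, so not alcohol-free — out
G: has sesame, so not sesame-free — no
H: has tahini, so not sesame-free; has almond, so not tree-nut-free — out
I: has rum, so not alcohol-free — out
J: works as a leavening, tree-nut-free, no alcohol — keep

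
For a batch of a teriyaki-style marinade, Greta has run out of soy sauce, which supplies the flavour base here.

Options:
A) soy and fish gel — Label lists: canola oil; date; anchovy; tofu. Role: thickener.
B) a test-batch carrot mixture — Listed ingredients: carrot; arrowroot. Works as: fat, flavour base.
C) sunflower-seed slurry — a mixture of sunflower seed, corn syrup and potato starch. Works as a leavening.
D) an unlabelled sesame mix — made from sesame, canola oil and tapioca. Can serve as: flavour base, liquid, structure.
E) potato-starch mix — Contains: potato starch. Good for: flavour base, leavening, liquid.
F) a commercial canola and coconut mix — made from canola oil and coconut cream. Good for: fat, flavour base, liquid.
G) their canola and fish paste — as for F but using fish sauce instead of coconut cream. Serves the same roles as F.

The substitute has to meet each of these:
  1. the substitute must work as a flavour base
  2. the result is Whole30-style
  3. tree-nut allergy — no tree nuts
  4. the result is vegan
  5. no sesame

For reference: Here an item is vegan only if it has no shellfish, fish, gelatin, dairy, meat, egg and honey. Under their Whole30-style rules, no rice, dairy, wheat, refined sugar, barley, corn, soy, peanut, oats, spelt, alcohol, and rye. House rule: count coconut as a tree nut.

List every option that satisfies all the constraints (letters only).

A: not usable as a flavour base; has anchovy, so not vegan (and 1 more) — no
B: only arrowroot and carrot; none excluded — valid
C: not usable as a flavour base; has corn syrup, so not Whole30-style — reject
D: has sesame, so not sesame-free — no
E: only potato starch; none excluded — OK
F: has coconut cream, so not tree-nut-free — no
G: has fish sauce, so not vegan — no

B, E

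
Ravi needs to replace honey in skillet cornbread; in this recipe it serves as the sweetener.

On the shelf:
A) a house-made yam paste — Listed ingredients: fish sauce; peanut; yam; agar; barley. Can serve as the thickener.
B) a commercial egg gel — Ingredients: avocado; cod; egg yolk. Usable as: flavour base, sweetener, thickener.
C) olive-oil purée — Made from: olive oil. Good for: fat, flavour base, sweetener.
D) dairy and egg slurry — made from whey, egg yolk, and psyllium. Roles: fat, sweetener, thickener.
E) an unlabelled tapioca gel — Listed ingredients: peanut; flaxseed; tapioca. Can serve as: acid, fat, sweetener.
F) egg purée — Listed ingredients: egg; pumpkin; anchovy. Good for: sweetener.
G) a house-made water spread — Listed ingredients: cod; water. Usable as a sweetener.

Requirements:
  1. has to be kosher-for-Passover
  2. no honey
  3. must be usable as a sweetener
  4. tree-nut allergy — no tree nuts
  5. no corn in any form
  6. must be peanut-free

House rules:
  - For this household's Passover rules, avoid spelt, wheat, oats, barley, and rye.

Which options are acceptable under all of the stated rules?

B, C, D, F, G

A: not usable as a sweetener; has barley, so not kosher-for-Passover (and 1 more) — no
B: every rule checks out — keep
C: only olive oil; none excluded — keep
D: works as a sweetener, no honey, no corn — valid
E: has peanut, so not peanut-free — out
F: no tree nuts, no corn — OK
G: works as a sweetener, kosher-for-Passover, no corn — OK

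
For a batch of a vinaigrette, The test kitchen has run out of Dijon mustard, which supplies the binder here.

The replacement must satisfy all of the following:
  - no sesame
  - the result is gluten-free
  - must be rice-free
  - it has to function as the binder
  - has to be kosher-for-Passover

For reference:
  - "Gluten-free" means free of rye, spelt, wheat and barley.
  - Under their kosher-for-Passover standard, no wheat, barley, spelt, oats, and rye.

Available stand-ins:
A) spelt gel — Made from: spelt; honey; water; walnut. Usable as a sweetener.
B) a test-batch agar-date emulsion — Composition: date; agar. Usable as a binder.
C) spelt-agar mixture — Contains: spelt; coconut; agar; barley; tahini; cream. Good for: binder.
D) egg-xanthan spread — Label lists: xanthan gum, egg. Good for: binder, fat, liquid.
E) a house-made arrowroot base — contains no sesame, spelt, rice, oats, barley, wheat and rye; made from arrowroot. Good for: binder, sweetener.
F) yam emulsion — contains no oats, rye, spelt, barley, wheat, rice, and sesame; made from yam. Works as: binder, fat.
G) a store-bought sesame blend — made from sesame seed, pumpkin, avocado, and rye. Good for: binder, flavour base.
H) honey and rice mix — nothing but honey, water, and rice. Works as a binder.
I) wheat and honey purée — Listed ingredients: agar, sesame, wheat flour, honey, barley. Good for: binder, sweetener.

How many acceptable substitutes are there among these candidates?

A: not usable as a binder; has spelt, so not gluten-free (and 1 more) — no
B: nothing on the exclusion list — OK
C: has barley, so not gluten-free; has barley, so not kosher-for-Passover (and 1 more) — no
D: all constraints satisfied — keep
E: kosher-for-Passover, no rice — OK
F: works as a binder, no rice, kosher-for-Passover — valid
G: has rye, so not gluten-free; has rye, so not kosher-for-Passover (and 1 more) — out
H: has rice, so not rice-free — reject
I: has barley, so not gluten-free; has barley, so not kosher-for-Passover (and 1 more) — reject

4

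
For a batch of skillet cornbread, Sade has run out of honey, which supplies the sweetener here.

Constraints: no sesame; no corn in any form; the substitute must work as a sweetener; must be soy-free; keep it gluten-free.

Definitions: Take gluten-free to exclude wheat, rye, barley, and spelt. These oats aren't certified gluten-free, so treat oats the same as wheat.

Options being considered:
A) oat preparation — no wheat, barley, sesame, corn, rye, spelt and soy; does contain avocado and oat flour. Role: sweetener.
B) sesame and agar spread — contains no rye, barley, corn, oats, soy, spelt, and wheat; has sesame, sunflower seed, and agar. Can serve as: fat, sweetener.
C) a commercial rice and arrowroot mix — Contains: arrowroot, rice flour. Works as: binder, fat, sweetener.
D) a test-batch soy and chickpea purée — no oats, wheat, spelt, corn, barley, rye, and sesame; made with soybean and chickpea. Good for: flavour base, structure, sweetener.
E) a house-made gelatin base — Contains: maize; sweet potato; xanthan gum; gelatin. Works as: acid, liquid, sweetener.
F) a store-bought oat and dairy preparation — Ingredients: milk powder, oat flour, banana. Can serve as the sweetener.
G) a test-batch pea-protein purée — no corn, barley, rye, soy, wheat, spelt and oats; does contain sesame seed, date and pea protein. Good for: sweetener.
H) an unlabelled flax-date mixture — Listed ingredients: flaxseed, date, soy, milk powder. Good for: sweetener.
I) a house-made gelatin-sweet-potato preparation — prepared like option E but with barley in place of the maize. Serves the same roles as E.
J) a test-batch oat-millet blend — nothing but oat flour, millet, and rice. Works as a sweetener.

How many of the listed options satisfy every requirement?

1

A: has oat flour, so not gluten-free — no
B: has sesame, so not sesame-free — out
C: every rule checks out — OK
D: has soybean, so not soy-free — no
E: has maize, so not corn-free — out
F: has oat flour, so not gluten-free — no
G: has sesame seed, so not sesame-free — out
H: has soy, so not soy-free — reject
I: has barley, so not gluten-free — no
J: has oat flour, so not gluten-free — reject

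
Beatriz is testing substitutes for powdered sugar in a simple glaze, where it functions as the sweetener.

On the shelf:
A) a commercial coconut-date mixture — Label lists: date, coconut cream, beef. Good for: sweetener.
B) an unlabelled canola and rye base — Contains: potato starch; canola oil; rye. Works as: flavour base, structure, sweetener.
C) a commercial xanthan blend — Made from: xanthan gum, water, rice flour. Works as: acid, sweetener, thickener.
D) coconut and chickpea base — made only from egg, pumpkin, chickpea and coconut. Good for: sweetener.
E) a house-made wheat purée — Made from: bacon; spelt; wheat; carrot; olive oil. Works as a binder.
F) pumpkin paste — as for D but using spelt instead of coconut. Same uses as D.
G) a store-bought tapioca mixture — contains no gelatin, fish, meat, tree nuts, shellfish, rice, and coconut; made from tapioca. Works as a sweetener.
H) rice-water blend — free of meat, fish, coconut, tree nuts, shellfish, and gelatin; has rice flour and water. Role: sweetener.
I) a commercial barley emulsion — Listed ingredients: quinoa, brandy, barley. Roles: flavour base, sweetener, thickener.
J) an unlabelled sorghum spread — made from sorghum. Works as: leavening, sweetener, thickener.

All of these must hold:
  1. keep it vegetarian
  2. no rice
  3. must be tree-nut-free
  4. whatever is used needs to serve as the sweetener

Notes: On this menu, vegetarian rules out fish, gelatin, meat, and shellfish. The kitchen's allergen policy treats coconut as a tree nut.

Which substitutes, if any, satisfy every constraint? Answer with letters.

B, F, G, I, J

A: has beef, so not vegetarian; has coconut cream, so not tree-nut-free — no
B: vegetarian, no rice — keep
C: has rice flour, so not rice-free — no
D: has coconut, so not tree-nut-free — no
E: not usable as a sweetener; has bacon, so not vegetarian — reject
F: every rule checks out — OK
G: works as a sweetener, vegetarian, tree-nut-free — valid
H: has rice flour, so not rice-free — out
I: works as a sweetener, vegetarian, no rice — keep
J: every rule checks out — valid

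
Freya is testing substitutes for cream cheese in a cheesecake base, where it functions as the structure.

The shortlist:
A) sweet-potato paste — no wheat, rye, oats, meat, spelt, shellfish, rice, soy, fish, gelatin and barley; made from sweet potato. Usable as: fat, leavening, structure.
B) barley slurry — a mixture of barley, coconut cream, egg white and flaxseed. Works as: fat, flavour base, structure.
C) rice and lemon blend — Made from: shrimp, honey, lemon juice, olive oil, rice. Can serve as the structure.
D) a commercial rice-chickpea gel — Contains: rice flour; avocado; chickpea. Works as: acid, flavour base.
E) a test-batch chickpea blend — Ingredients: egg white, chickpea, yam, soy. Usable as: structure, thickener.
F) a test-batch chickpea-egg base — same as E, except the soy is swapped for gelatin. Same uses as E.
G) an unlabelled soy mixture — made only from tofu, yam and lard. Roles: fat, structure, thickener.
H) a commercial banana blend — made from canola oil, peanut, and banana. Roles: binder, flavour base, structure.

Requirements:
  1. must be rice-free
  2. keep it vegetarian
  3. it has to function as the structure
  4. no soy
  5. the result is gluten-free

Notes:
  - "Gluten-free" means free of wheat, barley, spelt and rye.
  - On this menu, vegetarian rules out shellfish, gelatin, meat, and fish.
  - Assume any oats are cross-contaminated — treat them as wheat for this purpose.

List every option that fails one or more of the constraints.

B, C, D, E, F, G

A: gluten-free, vegetarian — OK
B: has barley, so not gluten-free — reject
C: has shrimp, so not vegetarian; has rice, so not rice-free — out
D: not usable as a structure; has rice flour, so not rice-free — no
E: has soy, so not soy-free — no
F: has gelatin, so not vegetarian — out
G: has lard, so not vegetarian; has tofu, so not soy-free — reject
H: every rule checks out — keep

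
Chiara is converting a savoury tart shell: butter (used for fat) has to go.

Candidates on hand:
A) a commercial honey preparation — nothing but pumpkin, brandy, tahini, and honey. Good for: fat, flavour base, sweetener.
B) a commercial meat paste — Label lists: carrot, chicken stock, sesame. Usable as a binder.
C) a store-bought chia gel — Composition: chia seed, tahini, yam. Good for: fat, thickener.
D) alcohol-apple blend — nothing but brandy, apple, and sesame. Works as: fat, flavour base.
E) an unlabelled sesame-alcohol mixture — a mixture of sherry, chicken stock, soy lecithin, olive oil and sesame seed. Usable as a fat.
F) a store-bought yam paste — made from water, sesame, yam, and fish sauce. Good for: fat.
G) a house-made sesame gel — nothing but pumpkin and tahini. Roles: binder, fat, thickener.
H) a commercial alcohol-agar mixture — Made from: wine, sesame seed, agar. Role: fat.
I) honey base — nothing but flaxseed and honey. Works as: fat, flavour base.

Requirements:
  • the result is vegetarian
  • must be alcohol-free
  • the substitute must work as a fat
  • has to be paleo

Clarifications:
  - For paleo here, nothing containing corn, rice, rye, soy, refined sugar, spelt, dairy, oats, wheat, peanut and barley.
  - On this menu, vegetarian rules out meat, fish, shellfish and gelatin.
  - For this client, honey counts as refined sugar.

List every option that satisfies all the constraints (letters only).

A: has honey, so not paleo; has brandy, so not alcohol-free — reject
B: not usable as a fat; has chicken stock, so not vegetarian — out
C: works as a fat, no alcohol, vegetarian — valid
D: has brandy, so not alcohol-free — out
E: has soy lecithin, so not paleo; has chicken stock, so not vegetarian (and 1 more) — reject
F: has fish sauce, so not vegetarian — out
G: only tahini and pumpkin; none excluded — valid
H: has wine, so not alcohol-free — reject
I: has honey, so not paleo — out

C, G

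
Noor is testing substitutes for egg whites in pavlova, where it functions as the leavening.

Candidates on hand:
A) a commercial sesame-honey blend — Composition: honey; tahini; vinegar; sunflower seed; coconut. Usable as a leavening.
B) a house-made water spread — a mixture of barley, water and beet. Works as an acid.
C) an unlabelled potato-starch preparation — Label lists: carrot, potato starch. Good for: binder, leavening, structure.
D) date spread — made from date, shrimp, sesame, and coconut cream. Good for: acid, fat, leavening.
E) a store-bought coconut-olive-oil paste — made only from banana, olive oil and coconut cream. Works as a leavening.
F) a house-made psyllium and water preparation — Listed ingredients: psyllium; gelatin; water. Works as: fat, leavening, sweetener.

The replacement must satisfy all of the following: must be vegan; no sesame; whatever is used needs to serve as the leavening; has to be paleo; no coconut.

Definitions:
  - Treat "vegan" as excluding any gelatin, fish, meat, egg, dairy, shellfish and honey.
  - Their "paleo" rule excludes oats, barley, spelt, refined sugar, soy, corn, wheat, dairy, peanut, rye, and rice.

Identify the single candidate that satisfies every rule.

A: has honey, so not vegan; has tahini, so not sesame-free (and 1 more) — reject
B: not usable as a leavening; has barley, so not paleo — no
C: every rule checks out — keep
D: has shrimp, so not vegan; has sesame, so not sesame-free (and 1 more) — out
E: has coconut cream, so not coconut-free — out
F: has gelatin, so not vegan — reject

C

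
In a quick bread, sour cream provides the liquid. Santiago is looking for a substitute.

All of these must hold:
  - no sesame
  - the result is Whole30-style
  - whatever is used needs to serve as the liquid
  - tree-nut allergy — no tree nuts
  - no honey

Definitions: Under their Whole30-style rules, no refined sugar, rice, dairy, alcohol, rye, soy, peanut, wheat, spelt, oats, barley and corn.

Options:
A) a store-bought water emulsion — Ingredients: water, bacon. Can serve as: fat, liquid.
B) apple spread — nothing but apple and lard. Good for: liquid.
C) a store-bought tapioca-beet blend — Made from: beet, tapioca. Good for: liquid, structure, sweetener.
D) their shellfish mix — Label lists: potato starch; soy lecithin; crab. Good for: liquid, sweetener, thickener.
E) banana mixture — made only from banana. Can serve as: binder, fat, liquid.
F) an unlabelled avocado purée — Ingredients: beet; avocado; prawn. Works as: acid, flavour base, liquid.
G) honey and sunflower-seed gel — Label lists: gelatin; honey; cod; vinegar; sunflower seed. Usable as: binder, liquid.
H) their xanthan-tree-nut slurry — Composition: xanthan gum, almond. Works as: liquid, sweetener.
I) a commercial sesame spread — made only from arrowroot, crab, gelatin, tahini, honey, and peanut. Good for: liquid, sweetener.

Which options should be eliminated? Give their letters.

D, G, H, I

A: no sesame, no honey — valid
B: only lard and apple; none excluded — OK
C: only tapioca and beet; none excluded — valid
D: has soy lecithin, so not Whole30-style — no
E: only banana; none excluded — OK
F: works as a liquid, no honey, no sesame — valid
G: has honey, so not honey-free — no
H: has almond, so not tree-nut-free — reject
I: has peanut, so not Whole30-style; has honey, so not honey-free (and 1 more) — out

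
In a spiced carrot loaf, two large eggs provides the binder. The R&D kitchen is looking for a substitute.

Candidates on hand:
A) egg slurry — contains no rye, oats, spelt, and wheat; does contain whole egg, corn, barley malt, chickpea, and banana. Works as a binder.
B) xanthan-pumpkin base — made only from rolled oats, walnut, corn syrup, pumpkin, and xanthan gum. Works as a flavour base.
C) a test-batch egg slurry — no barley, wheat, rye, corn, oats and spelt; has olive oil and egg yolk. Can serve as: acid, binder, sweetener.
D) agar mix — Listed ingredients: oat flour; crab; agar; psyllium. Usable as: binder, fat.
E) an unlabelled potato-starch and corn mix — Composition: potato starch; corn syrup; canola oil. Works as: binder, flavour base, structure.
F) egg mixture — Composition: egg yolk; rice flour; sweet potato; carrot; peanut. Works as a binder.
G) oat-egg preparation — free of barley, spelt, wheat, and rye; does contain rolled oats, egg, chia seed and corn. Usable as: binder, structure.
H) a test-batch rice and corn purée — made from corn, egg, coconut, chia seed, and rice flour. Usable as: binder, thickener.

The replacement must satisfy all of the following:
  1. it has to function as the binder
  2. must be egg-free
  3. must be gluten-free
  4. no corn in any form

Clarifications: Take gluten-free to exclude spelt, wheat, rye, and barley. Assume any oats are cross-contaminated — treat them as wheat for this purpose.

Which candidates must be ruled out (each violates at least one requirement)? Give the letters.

A, B, C, D, E, F, G, H

A: has barley malt, so not gluten-free; has corn, so not corn-free (and 1 more) — out
B: not usable as a binder; has rolled oats, so not gluten-free (and 1 more) — no
C: has egg yolk, so not egg-free — no
D: has oat flour, so not gluten-free — no
E: has corn syrup, so not corn-free — reject
F: has egg yolk, so not egg-free — reject
G: has rolled oats, so not gluten-free; has corn, so not corn-free (and 1 more) — out
H: has corn, so not corn-free; has egg, so not egg-free — out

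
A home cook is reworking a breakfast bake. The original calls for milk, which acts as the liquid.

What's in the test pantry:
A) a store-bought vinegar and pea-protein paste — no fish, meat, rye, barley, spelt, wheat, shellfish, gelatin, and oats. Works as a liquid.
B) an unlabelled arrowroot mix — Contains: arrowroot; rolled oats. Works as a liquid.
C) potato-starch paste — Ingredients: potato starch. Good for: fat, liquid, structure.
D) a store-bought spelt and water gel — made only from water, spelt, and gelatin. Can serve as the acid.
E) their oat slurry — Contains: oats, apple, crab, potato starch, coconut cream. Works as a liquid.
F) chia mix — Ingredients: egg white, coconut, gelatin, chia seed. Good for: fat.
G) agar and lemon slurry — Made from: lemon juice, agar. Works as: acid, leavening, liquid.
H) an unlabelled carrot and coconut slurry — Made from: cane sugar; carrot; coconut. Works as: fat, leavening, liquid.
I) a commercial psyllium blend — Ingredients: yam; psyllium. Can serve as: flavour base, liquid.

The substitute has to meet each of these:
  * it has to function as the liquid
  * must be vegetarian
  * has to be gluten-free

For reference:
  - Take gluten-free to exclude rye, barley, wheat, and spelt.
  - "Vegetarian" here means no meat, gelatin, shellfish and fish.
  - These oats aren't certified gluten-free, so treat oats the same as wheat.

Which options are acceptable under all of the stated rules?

A, C, G, H, I

A: gluten-free, vegetarian — valid
B: has rolled oats, so not gluten-free — out
C: only potato starch; none excluded — valid
D: not usable as a liquid; has spelt, so not gluten-free (and 1 more) — reject
E: has oats, so not gluten-free; has crab, so not vegetarian — out
F: not usable as a liquid; has gelatin, so not vegetarian — reject
G: all constraints satisfied — keep
H: only coconut, cane sugar, and carrot; none excluded — keep
I: nothing on the exclusion list — valid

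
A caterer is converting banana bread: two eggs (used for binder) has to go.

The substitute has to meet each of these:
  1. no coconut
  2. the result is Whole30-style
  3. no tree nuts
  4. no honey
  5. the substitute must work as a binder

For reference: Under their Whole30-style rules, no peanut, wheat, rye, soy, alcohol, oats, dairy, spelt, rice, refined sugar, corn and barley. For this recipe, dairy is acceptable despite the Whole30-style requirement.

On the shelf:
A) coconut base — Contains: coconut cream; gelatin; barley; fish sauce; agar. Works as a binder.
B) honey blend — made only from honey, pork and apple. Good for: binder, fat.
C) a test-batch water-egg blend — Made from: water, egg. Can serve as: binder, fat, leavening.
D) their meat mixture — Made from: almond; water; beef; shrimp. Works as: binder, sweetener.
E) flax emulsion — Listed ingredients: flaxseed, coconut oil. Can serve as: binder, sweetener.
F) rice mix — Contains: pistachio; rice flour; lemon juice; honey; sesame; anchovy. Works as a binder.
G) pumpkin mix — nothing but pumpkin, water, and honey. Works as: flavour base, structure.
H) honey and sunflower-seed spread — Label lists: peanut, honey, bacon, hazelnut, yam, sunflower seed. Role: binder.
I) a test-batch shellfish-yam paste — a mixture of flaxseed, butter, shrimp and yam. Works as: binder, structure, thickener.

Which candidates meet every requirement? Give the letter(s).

C, I

A: has barley, so not Whole30-style; has coconut cream, so not coconut-free — out
B: has honey, so not honey-free — no
C: only egg and water; none excluded — keep
D: has almond, so not tree-nut-free — reject
E: has coconut oil, so not coconut-free — out
F: has rice flour, so not Whole30-style; has honey, so not honey-free (and 1 more) — reject
G: not usable as a binder; has honey, so not honey-free — out
H: has peanut, so not Whole30-style; has honey, so not honey-free (and 1 more) — out
I: dairy is permitted under the Whole30-style carve-out; nothing else excluded — keep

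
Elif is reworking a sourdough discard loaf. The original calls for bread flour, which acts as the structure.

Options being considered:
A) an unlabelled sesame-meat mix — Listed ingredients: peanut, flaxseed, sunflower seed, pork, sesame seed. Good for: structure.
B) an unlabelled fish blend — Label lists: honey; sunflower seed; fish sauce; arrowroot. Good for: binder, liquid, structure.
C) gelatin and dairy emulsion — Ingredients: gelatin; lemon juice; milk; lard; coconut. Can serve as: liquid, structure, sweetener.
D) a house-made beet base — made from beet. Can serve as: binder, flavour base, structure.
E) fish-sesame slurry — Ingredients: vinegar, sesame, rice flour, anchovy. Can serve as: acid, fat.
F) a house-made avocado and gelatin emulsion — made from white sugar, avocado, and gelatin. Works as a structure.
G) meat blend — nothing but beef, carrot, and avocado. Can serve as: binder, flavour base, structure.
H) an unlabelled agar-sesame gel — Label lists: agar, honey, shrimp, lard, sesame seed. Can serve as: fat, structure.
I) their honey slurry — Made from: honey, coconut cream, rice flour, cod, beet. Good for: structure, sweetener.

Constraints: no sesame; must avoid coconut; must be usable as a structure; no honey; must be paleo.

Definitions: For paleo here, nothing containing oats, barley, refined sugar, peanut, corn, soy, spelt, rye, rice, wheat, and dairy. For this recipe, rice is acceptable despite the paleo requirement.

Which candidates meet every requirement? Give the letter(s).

A: has peanut, so not paleo; has sesame seed, so not sesame-free — out
B: has honey, so not honey-free — out
C: has milk, so not paleo; has coconut, so not coconut-free — reject
D: nothing on the exclusion list — OK
E: not usable as a structure; has sesame, so not sesame-free — out
F: has white sugar, so not paleo — no
G: works as a structure, paleo, no sesame — valid
H: has honey, so not honey-free; has sesame seed, so not sesame-free — reject
I: has honey, so not honey-free; has coconut cream, so not coconut-free — out

D, G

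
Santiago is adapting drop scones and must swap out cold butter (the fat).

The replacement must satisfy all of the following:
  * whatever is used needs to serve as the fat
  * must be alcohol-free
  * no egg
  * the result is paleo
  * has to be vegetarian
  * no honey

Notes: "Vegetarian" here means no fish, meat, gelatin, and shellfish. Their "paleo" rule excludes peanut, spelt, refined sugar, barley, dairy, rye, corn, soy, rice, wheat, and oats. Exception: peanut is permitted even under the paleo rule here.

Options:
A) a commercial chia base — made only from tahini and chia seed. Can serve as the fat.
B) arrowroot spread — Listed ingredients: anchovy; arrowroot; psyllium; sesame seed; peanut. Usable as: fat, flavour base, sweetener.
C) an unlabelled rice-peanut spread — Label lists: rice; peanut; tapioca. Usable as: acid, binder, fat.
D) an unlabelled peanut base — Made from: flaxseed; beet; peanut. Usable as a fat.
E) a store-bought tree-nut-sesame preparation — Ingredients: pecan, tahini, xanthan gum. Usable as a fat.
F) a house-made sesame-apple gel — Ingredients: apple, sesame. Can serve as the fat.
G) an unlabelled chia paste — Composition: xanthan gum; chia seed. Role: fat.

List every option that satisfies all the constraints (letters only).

A, D, E, F, G

A: vegetarian, no egg — keep
B: has anchovy, so not vegetarian — no
C: has rice, so not paleo — no
D: peanut is permitted under the paleo carve-out; nothing else excluded — keep
E: no egg, paleo — OK
F: every rule checks out — keep
G: vegetarian, no egg — valid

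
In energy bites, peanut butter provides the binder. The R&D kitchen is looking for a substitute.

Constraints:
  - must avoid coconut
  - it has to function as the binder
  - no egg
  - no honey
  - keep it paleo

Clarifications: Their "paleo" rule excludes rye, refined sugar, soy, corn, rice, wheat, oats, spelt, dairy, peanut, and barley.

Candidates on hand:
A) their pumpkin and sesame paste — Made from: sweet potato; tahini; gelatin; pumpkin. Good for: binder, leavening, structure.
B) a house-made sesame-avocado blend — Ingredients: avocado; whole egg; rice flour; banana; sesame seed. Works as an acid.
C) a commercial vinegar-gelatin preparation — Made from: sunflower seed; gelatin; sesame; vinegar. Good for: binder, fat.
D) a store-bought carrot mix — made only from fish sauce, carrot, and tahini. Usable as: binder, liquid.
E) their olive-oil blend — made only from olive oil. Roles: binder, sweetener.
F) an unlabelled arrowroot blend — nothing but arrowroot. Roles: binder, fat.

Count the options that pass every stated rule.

5

A: every rule checks out — keep
B: not usable as a binder; has rice flour, so not paleo (and 1 more) — no
C: every rule checks out — keep
D: only fish sauce, tahini, and carrot; none excluded — keep
E: only olive oil; none excluded — keep
F: paleo, no egg — valid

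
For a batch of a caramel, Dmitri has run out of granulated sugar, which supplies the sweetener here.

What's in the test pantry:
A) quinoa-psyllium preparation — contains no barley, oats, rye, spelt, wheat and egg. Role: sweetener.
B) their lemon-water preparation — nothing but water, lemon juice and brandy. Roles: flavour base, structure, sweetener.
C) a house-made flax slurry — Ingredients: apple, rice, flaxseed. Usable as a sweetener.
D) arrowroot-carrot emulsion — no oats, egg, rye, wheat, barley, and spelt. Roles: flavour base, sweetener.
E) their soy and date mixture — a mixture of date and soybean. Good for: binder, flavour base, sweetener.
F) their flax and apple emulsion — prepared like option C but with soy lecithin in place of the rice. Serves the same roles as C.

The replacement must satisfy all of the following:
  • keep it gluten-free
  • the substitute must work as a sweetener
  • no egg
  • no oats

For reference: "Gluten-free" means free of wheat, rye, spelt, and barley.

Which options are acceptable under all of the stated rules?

A, B, C, D, E, F

A: works as a sweetener, no egg, no oats — valid
B: only brandy, water, and lemon juice; none excluded — OK
C: works as a sweetener, no oats, no egg — valid
D: all constraints satisfied — OK
E: only soybean and date; none excluded — OK
F: only soy lecithin, flaxseed and apple; none excluded — OK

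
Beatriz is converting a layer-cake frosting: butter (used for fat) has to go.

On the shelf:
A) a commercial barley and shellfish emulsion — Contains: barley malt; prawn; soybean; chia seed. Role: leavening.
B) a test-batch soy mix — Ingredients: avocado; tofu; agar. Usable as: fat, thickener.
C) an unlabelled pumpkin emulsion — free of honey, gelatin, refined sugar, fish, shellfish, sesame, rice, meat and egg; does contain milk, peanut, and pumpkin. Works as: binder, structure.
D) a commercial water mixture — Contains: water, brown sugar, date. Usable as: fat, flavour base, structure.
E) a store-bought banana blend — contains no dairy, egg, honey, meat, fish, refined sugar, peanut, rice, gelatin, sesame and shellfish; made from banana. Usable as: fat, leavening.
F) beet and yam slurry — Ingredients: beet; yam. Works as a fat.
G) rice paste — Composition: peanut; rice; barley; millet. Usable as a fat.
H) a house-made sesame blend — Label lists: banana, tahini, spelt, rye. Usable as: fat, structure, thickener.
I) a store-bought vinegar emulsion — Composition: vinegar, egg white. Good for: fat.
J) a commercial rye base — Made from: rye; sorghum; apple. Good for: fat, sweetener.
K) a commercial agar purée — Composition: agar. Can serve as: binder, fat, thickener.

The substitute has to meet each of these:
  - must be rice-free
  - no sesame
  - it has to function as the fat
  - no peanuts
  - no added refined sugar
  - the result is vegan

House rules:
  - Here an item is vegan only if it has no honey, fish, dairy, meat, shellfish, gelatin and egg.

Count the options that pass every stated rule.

5

A: not usable as a fat; has prawn, so not vegan — out
B: all constraints satisfied — OK
C: not usable as a fat; has milk, so not vegan (and 1 more) — no
D: has brown sugar, so not no-added-sugar — no
E: works as a fat, vegan, no peanut — valid
F: no peanut, vegan — valid
G: has peanut, so not peanut-free; has rice, so not rice-free — no
H: has tahini, so not sesame-free — reject
I: has egg white, so not vegan — no
J: only rye, apple, and sorghum; none excluded — keep
K: works as a fat, no peanut, vegan — OK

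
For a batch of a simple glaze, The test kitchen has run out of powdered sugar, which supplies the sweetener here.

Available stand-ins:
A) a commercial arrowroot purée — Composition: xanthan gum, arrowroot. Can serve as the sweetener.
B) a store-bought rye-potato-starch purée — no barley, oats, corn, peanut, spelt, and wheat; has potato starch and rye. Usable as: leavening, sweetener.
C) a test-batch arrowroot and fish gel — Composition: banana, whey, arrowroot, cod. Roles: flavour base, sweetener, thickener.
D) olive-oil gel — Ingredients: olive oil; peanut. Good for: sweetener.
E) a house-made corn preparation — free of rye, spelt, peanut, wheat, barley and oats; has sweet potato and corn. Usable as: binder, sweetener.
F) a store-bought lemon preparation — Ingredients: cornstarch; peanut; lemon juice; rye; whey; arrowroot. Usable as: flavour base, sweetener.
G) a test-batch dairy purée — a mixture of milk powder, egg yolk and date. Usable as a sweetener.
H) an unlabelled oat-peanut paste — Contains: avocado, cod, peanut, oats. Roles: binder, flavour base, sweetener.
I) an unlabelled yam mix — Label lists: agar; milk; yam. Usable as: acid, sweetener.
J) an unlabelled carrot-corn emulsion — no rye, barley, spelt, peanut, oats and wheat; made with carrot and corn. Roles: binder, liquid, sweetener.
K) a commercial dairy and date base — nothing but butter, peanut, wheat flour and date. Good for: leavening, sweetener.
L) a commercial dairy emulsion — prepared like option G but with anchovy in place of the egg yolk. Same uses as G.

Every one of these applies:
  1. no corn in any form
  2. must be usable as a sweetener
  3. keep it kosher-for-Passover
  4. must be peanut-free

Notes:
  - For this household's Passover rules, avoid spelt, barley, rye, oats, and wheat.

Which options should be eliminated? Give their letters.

A: nothing on the exclusion list — valid
B: has rye, so not kosher-for-Passover — reject
C: kosher-for-Passover, no peanut — valid
D: has peanut, so not peanut-free — no
E: has corn, so not corn-free — out
F: has rye, so not kosher-for-Passover; has peanut, so not peanut-free (and 1 more) — no
G: no peanut, kosher-for-Passover — valid
H: has oats, so not kosher-for-Passover; has peanut, so not peanut-free — no
I: only milk, yam, and agar; none excluded — OK
J: has corn, so not corn-free — reject
K: has wheat flour, so not kosher-for-Passover; has peanut, so not peanut-free — no
L: only milk powder, anchovy and date; none excluded — OK

B, D, E, F, H, J, K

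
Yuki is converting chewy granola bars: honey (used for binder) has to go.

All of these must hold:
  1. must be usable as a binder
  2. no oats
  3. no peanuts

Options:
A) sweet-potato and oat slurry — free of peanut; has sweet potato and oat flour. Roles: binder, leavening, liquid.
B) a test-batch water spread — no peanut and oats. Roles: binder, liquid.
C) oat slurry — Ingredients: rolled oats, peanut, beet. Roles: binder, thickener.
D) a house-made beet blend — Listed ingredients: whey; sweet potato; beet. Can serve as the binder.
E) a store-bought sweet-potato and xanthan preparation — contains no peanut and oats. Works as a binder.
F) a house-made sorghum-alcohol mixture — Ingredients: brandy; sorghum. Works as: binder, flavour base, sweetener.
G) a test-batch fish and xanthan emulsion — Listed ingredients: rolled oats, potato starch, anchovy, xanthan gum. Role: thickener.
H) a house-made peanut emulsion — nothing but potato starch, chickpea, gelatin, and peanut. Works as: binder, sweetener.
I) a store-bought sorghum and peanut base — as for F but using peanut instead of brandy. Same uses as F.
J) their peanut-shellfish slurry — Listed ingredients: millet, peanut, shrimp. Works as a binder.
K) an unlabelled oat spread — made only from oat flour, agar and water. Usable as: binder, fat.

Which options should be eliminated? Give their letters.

A: has oat flour, so not oat-free — reject
B: works as a binder, no peanut, no oats — valid
C: has rolled oats, so not oat-free; has peanut, so not peanut-free — reject
D: every rule checks out — keep
E: all constraints satisfied — OK
F: works as a binder, no oats, no peanut — keep
G: not usable as a binder; has rolled oats, so not oat-free — out
H: has peanut, so not peanut-free — out
I: has peanut, so not peanut-free — out
J: has peanut, so not peanut-free — no
K: has oat flour, so not oat-free — out

A, C, G, H, I, J, K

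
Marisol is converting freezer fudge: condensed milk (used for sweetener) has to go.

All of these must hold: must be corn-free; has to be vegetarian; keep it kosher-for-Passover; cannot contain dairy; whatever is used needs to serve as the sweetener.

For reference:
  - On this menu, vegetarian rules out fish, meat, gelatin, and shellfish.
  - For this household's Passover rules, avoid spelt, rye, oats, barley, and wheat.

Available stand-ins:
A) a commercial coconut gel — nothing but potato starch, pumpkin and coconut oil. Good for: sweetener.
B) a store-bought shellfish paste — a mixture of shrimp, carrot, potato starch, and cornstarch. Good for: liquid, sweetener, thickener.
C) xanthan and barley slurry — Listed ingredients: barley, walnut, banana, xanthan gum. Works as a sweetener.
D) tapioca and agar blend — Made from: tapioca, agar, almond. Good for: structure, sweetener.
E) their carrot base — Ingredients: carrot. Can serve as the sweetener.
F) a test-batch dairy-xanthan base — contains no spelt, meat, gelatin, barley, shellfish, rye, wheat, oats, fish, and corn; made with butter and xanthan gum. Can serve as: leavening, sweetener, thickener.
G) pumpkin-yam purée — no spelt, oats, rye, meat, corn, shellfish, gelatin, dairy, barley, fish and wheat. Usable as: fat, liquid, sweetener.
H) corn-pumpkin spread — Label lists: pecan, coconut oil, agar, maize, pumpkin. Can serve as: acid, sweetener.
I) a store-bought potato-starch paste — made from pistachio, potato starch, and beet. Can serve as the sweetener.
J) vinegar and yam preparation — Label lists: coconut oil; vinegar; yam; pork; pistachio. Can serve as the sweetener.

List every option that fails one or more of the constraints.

A: no corn, no dairy — valid
B: has shrimp, so not vegetarian; has cornstarch, so not corn-free — out
C: has barley, so not kosher-for-Passover — no
D: only almond, agar and tapioca; none excluded — OK
E: no corn, kosher-for-Passover — valid
F: has butter, so not dairy-free — no
G: all constraints satisfied — OK
H: has maize, so not corn-free — reject
I: every rule checks out — valid
J: has pork, so not vegetarian — reject

B, C, F, H, J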